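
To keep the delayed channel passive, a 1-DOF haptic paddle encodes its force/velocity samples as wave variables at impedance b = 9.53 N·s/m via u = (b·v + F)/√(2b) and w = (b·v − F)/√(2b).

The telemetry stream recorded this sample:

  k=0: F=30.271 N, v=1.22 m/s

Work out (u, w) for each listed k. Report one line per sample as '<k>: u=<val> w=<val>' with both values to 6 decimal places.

k=0: b·v=9.53×1.22=11.626600; √(2b)=4.365776; u=(11.626600+30.271)/4.365776=9.596828, w=(11.626600−30.271)/4.365776=-4.270581

0: u=9.596828 w=-4.270581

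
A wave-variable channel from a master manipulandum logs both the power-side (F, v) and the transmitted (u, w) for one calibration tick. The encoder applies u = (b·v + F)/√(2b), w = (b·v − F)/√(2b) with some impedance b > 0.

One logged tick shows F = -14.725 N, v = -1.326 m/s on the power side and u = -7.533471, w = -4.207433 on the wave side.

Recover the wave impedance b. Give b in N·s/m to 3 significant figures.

b = 39.2 N·s/m

u + w = -11.740904;  u + w = √(2b)·v, so √(2b) = -11.740904/(-1.326) = 8.854377.
b = (√(2b))²/2 = 78.399993/2 = 39.199997.
(Check via u − w = 2F/√(2b): u − w = -3.326038, 2F/√(2b) = -3.326039.)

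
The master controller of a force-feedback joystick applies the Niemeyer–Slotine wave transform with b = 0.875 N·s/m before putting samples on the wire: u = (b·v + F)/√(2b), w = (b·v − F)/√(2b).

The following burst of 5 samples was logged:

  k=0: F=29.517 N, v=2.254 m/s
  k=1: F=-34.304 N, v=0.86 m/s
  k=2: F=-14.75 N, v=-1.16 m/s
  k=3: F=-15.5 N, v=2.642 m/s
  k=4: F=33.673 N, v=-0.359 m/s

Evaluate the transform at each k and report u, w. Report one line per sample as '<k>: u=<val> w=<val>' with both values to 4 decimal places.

0: u=23.8036 w=-20.8219
1: u=-25.3626 w=26.5002
2: u=-11.9172 w=10.3827
3: u=-9.9694 w=13.4644
4: u=25.2169 w=-25.6919

k=0: b·v=0.875×2.254=1.9723; √(2b)=1.3229; u=(1.9723+29.517)/1.3229=23.8036, w=(1.9723−29.517)/1.3229=-20.8219
k=1: b·v=0.875×0.86=0.7525; √(2b)=1.3229; u=(0.7525+(-34.304))/1.3229=-25.3626, w=(0.7525−(-34.304))/1.3229=26.5002
k=2: b·v=0.875×(-1.16)=-1.0150; √(2b)=1.3229; u=(-1.0150+(-14.75))/1.3229=-11.9172, w=(-1.0150−(-14.75))/1.3229=10.3827
k=3: b·v=0.875×2.642=2.3117; √(2b)=1.3229; u=(2.3117+(-15.5))/1.3229=-9.9694, w=(2.3117−(-15.5))/1.3229=13.4644
k=4: b·v=0.875×(-0.359)=-0.3141; √(2b)=1.3229; u=(-0.3141+33.673)/1.3229=25.2169, w=(-0.3141−33.673)/1.3229=-25.6919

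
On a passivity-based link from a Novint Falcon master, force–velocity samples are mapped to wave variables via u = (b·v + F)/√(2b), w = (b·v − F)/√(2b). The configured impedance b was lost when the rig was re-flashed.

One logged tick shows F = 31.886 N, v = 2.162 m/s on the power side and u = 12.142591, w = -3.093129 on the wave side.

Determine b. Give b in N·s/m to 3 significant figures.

b = 8.76 N·s/m

u + w = 9.049462;  u + w = √(2b)·v, so √(2b) = 9.049462/2.162 = 4.185690.
b = (√(2b))²/2 = 17.520002/2 = 8.760001.
(Check via u − w = 2F/√(2b): u − w = 15.235720, 2F/√(2b) = 15.235719.)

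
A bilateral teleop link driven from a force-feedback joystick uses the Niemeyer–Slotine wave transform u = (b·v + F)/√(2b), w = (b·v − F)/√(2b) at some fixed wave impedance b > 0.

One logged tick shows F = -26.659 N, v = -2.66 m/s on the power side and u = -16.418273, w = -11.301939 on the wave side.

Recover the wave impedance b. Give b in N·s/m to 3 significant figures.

b = 54.3 N·s/m

u + w = -27.720212;  u + w = √(2b)·v, so √(2b) = -27.720212/(-2.66) = 10.421132.
b = (√(2b))²/2 = 108.599999/2 = 54.300000.
(Check via u − w = 2F/√(2b): u − w = -5.116334, 2F/√(2b) = -5.116335.)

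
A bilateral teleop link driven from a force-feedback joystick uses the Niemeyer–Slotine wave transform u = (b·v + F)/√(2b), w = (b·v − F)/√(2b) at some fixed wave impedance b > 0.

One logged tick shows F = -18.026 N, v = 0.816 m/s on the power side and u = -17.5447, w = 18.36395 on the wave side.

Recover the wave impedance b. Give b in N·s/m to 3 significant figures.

u + w = 0.81925;  u + w = √(2b)·v, so √(2b) = 0.81925/0.816 = 1.00398.
b = (√(2b))²/2 = 1.00798/2 = 0.50399.
(Check via u − w = 2F/√(2b): u − w = -35.90865, 2F/√(2b) = -35.90898.)

b = 0.504 N·s/m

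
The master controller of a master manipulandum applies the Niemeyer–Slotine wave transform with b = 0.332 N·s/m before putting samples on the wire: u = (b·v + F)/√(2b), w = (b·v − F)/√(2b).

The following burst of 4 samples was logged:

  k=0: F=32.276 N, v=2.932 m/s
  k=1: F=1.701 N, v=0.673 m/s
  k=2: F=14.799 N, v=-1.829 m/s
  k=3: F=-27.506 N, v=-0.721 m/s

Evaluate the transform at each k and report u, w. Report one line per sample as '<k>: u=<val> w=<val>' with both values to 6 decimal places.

0: u=40.803751 w=-38.414576
1: u=2.361671 w=-1.813269
2: u=17.416167 w=-18.906550
3: u=-34.049169 w=33.461653

k=0: b·v=0.332×2.932=0.973424; √(2b)=0.814862; u=(0.973424+32.276)/0.814862=40.803751, w=(0.973424−32.276)/0.814862=-38.414576
k=1: b·v=0.332×0.673=0.223436; √(2b)=0.814862; u=(0.223436+1.701)/0.814862=2.361671, w=(0.223436−1.701)/0.814862=-1.813269
k=2: b·v=0.332×(-1.829)=-0.607228; √(2b)=0.814862; u=(-0.607228+14.799)/0.814862=17.416167, w=(-0.607228−14.799)/0.814862=-18.906550
k=3: b·v=0.332×(-0.721)=-0.239372; √(2b)=0.814862; u=(-0.239372+(-27.506))/0.814862=-34.049169, w=(-0.239372−(-27.506))/0.814862=33.461653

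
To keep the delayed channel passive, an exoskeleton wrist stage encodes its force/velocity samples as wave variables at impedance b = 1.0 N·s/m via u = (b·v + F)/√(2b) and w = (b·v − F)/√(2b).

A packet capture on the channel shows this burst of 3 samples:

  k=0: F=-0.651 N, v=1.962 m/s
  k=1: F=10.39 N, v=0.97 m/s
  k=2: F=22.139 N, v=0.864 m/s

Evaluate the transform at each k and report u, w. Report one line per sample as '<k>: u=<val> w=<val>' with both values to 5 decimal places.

0: u=0.92702 w=1.84767
1: u=8.03273 w=-6.66095
2: u=16.26558 w=-15.04370

k=0: b·v=1.0×1.962=1.96200; √(2b)=1.41421; u=(1.96200+(-0.651))/1.41421=0.92702, w=(1.96200−(-0.651))/1.41421=1.84767
k=1: b·v=1.0×0.97=0.97000; √(2b)=1.41421; u=(0.97000+10.39)/1.41421=8.03273, w=(0.97000−10.39)/1.41421=-6.66095
k=2: b·v=1.0×0.864=0.86400; √(2b)=1.41421; u=(0.86400+22.139)/1.41421=16.26558, w=(0.86400−22.139)/1.41421=-15.04370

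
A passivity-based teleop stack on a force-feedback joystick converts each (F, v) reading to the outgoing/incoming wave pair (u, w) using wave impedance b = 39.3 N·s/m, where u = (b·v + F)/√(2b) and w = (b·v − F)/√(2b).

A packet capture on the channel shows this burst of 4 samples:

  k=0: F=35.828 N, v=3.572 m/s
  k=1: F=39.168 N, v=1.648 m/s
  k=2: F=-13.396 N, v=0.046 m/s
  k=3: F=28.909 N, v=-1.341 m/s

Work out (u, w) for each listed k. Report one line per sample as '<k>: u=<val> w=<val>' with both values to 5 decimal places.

k=0: b·v=39.3×3.572=140.37960; √(2b)=8.86566; u=(140.37960+35.828)/8.86566=19.87528, w=(140.37960−35.828)/8.86566=11.79287
k=1: b·v=39.3×1.648=64.76640; √(2b)=8.86566; u=(64.76640+39.168)/8.86566=11.72325, w=(64.76640−39.168)/8.86566=2.88736
k=2: b·v=39.3×0.046=1.80780; √(2b)=8.86566; u=(1.80780+(-13.396))/8.86566=-1.30709, w=(1.80780−(-13.396))/8.86566=1.71491
k=3: b·v=39.3×(-1.341)=-52.70130; √(2b)=8.86566; u=(-52.70130+28.909)/8.86566=-2.68365, w=(-52.70130−28.909)/8.86566=-9.20521

0: u=19.87528 w=11.79287
1: u=11.72325 w=2.88736
2: u=-1.30709 w=1.71491
3: u=-2.68365 w=-9.20521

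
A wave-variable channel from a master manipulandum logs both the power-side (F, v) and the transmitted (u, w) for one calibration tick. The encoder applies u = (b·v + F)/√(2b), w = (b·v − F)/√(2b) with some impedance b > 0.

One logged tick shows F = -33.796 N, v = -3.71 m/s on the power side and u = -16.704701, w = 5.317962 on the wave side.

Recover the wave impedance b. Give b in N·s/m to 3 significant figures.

u + w = -11.386739;  u + w = √(2b)·v, so √(2b) = -11.386739/(-3.71) = 3.069202.
b = (√(2b))²/2 = 9.420000/2 = 4.710000.
(Check via u − w = 2F/√(2b): u − w = -22.022663, 2F/√(2b) = -22.022663.)

b = 4.71 N·s/m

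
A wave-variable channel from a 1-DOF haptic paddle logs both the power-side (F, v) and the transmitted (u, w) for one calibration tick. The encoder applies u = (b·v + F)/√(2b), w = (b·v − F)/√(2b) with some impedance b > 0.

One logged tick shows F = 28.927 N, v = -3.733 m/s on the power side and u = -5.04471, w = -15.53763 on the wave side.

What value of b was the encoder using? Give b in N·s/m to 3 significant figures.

u + w = -20.58234;  u + w = √(2b)·v, so √(2b) = -20.58234/(-3.733) = 5.51362.
b = (√(2b))²/2 = 30.40000/2 = 15.20000.
(Check via u − w = 2F/√(2b): u − w = 10.49292, 2F/√(2b) = 10.49293.)

b = 15.2 N·s/m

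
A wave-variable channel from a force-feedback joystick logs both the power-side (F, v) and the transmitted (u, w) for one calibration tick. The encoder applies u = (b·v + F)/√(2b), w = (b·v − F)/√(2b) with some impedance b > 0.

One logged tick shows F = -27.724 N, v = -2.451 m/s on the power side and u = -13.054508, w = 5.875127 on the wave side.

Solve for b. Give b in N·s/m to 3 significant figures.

b = 4.29 N·s/m

u + w = -7.179381;  u + w = √(2b)·v, so √(2b) = -7.179381/(-2.451) = 2.929164.
b = (√(2b))²/2 = 8.580002/2 = 4.290001.
(Check via u − w = 2F/√(2b): u − w = -18.929635, 2F/√(2b) = -18.929633.)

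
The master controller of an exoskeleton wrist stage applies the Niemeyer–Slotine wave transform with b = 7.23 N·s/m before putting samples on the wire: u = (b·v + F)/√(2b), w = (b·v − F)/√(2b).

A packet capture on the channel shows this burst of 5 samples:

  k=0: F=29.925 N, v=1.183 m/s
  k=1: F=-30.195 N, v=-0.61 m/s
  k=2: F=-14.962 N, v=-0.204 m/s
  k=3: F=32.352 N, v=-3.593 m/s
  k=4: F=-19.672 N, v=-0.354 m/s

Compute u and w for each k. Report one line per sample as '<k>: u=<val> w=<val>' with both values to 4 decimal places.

0: u=10.1188 w=-5.6203
1: u=-9.1004 w=6.7808
2: u=-4.3225 w=3.5468
3: u=1.6764 w=-15.3392
4: u=-5.8463 w=4.5002

k=0: b·v=7.23×1.183=8.5531; √(2b)=3.8026; u=(8.5531+29.925)/3.8026=10.1188, w=(8.5531−29.925)/3.8026=-5.6203
k=1: b·v=7.23×(-0.61)=-4.4103; √(2b)=3.8026; u=(-4.4103+(-30.195))/3.8026=-9.1004, w=(-4.4103−(-30.195))/3.8026=6.7808
k=2: b·v=7.23×(-0.204)=-1.4749; √(2b)=3.8026; u=(-1.4749+(-14.962))/3.8026=-4.3225, w=(-1.4749−(-14.962))/3.8026=3.5468
k=3: b·v=7.23×(-3.593)=-25.9774; √(2b)=3.8026; u=(-25.9774+32.352)/3.8026=1.6764, w=(-25.9774−32.352)/3.8026=-15.3392
k=4: b·v=7.23×(-0.354)=-2.5594; √(2b)=3.8026; u=(-2.5594+(-19.672))/3.8026=-5.8463, w=(-2.5594−(-19.672))/3.8026=4.5002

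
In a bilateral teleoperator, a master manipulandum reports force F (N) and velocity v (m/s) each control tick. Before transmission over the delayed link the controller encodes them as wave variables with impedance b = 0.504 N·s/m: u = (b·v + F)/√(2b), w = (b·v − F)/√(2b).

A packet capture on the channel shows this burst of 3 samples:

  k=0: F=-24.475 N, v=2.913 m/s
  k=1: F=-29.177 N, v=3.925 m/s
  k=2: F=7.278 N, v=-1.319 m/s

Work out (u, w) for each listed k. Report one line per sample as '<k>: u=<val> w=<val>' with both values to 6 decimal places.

k=0: b·v=0.504×2.913=1.468152; √(2b)=1.003992; u=(1.468152+(-24.475))/1.003992=-22.915369, w=(1.468152−(-24.475))/1.003992=25.839998
k=1: b·v=0.504×3.925=1.978200; √(2b)=1.003992; u=(1.978200+(-29.177))/1.003992=-27.090653, w=(1.978200−(-29.177))/1.003992=31.031322
k=2: b·v=0.504×(-1.319)=-0.664776; √(2b)=1.003992; u=(-0.664776+7.278)/1.003992=6.586929, w=(-0.664776−7.278)/1.003992=-7.911194

0: u=-22.915369 w=25.839998
1: u=-27.090653 w=31.031322
2: u=6.586929 w=-7.911194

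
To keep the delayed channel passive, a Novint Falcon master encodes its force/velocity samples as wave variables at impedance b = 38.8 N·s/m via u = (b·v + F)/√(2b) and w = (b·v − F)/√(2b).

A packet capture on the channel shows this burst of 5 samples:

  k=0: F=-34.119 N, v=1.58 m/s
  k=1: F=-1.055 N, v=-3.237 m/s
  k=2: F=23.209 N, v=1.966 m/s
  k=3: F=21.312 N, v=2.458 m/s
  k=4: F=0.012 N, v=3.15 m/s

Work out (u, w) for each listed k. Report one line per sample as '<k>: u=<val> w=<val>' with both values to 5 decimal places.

0: u=3.08602 w=10.83234
1: u=-14.37727 w=-14.13774
2: u=11.29400 w=6.02467
3: u=13.24569 w=8.40705
4: u=13.87567 w=13.87295

k=0: b·v=38.8×1.58=61.30400; √(2b)=8.80909; u=(61.30400+(-34.119))/8.80909=3.08602, w=(61.30400−(-34.119))/8.80909=10.83234
k=1: b·v=38.8×(-3.237)=-125.59560; √(2b)=8.80909; u=(-125.59560+(-1.055))/8.80909=-14.37727, w=(-125.59560−(-1.055))/8.80909=-14.13774
k=2: b·v=38.8×1.966=76.28080; √(2b)=8.80909; u=(76.28080+23.209)/8.80909=11.29400, w=(76.28080−23.209)/8.80909=6.02467
k=3: b·v=38.8×2.458=95.37040; √(2b)=8.80909; u=(95.37040+21.312)/8.80909=13.24569, w=(95.37040−21.312)/8.80909=8.40705
k=4: b·v=38.8×3.15=122.22000; √(2b)=8.80909; u=(122.22000+0.012)/8.80909=13.87567, w=(122.22000−0.012)/8.80909=13.87295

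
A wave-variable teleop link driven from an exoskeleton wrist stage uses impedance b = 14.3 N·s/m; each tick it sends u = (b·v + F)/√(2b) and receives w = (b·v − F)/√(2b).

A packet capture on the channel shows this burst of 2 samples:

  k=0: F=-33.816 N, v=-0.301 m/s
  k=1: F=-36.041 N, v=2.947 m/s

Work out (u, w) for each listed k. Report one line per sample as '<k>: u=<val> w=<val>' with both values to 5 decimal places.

0: u=-7.12809 w=5.51838
1: u=1.14084 w=14.61941

k=0: b·v=14.3×(-0.301)=-4.30430; √(2b)=5.34790; u=(-4.30430+(-33.816))/5.34790=-7.12809, w=(-4.30430−(-33.816))/5.34790=5.51838
k=1: b·v=14.3×2.947=42.14210; √(2b)=5.34790; u=(42.14210+(-36.041))/5.34790=1.14084, w=(42.14210−(-36.041))/5.34790=14.61941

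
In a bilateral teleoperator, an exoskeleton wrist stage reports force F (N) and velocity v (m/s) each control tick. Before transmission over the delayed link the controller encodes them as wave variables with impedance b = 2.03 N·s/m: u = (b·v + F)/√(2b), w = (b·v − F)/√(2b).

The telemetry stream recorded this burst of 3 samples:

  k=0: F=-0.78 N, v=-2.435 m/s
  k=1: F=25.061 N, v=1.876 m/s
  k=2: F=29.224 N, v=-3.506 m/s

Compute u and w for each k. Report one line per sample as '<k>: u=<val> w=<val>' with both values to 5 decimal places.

k=0: b·v=2.03×(-2.435)=-4.94305; √(2b)=2.01494; u=(-4.94305+(-0.78))/2.01494=-2.84030, w=(-4.94305−(-0.78))/2.01494=-2.06609
k=1: b·v=2.03×1.876=3.80828; √(2b)=2.01494; u=(3.80828+25.061)/2.01494=14.32758, w=(3.80828−25.061)/2.01494=-10.54755
k=2: b·v=2.03×(-3.506)=-7.11718; √(2b)=2.01494; u=(-7.11718+29.224)/2.01494=10.97143, w=(-7.11718−29.224)/2.01494=-18.03582

0: u=-2.84030 w=-2.06609
1: u=14.32758 w=-10.54755
2: u=10.97143 w=-18.03582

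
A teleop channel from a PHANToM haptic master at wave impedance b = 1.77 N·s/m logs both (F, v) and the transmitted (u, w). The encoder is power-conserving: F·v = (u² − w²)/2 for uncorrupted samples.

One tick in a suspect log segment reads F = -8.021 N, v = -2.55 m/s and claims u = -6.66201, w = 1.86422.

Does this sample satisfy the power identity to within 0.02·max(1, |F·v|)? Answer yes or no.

yes

F·v = (-8.021)×(-2.55) = 20.45355 W.
(u² − w²)/2 = (44.38238 − 3.47532)/2 = 20.45353 W.
|Δ| = 0.00002;  2% of max(1, |F·v|) = 0.40907.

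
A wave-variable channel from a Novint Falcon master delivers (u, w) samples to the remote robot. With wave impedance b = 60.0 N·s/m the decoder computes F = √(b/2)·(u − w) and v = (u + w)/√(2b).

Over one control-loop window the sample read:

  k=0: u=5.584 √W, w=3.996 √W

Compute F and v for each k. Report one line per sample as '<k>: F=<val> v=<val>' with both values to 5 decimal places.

k=0: u−w=1.58800, u+w=9.58000; √(b/2)=5.47723, √(2b)=10.95445; F=5.47723×1.588=8.69783, v=9.58000/10.95445=0.87453

0: F=8.69783 v=0.87453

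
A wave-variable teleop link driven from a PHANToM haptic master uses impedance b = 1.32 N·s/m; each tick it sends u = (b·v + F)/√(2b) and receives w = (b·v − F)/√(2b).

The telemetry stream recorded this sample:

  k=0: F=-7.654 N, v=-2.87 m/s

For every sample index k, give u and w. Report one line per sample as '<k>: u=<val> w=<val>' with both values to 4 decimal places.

0: u=-7.0423 w=2.3791

k=0: b·v=1.32×(-2.87)=-3.7884; √(2b)=1.6248; u=(-3.7884+(-7.654))/1.6248=-7.0423, w=(-3.7884−(-7.654))/1.6248=2.3791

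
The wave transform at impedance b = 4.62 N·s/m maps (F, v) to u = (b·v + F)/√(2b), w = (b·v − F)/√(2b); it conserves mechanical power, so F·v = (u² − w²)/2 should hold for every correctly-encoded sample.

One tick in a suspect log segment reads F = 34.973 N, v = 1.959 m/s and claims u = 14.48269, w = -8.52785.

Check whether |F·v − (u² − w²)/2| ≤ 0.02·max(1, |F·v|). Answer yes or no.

F·v = 34.973×1.959 = 68.51211 W.
(u² − w²)/2 = (209.74831 − 72.72423)/2 = 68.51204 W.
|Δ| = 0.00006;  2% of max(1, |F·v|) = 1.37024.

yes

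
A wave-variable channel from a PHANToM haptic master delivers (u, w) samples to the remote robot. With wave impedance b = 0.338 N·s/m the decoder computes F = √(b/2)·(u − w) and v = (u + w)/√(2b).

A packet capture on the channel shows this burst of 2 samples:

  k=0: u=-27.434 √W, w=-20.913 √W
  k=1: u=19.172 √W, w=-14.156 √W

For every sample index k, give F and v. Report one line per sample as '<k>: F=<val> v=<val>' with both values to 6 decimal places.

0: F=-2.680758 v=-58.802553
1: F=13.701011 v=6.100763

k=0: u−w=-6.521000, u+w=-48.347000; √(b/2)=0.411096, √(2b)=0.822192; F=0.411096×(-6.521)=-2.680758, v=-48.347000/0.822192=-58.802553
k=1: u−w=33.328000, u+w=5.016000; √(b/2)=0.411096, √(2b)=0.822192; F=0.411096×33.328=13.701011, v=5.016000/0.822192=6.100763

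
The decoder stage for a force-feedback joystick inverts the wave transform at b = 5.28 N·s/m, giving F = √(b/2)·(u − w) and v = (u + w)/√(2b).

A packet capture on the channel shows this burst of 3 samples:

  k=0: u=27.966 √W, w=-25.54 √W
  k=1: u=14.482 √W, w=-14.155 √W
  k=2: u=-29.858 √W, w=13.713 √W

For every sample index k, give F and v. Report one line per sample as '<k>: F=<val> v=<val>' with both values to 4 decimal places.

k=0: u−w=53.5060, u+w=2.4260; √(b/2)=1.6248, √(2b)=3.2496; F=1.6248×53.506=86.9370, v=2.4260/3.2496=0.7465
k=1: u−w=28.6370, u+w=0.3270; √(b/2)=1.6248, √(2b)=3.2496; F=1.6248×28.637=46.5296, v=0.3270/3.2496=0.1006
k=2: u−w=-43.5710, u+w=-16.1450; √(b/2)=1.6248, √(2b)=3.2496; F=1.6248×(-43.571)=-70.7945, v=-16.1450/3.2496=-4.9683

0: F=86.9370 v=0.7465
1: F=46.5296 v=0.1006
2: F=-70.7945 v=-4.9683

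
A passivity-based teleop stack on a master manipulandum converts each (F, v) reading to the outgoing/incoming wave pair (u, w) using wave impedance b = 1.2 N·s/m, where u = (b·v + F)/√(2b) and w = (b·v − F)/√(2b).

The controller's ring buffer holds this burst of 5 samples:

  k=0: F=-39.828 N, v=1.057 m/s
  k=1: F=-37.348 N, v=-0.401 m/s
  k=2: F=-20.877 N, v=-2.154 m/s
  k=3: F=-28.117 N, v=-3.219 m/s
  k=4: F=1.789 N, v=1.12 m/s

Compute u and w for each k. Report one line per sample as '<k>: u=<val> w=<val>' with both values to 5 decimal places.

0: u=-24.89011 w=26.52761
1: u=-24.41864 w=23.79742
2: u=-15.14453 w=11.80756
3: u=-20.64287 w=15.65602
4: u=2.02234 w=-0.28725

k=0: b·v=1.2×1.057=1.26840; √(2b)=1.54919; u=(1.26840+(-39.828))/1.54919=-24.89011, w=(1.26840−(-39.828))/1.54919=26.52761
k=1: b·v=1.2×(-0.401)=-0.48120; √(2b)=1.54919; u=(-0.48120+(-37.348))/1.54919=-24.41864, w=(-0.48120−(-37.348))/1.54919=23.79742
k=2: b·v=1.2×(-2.154)=-2.58480; √(2b)=1.54919; u=(-2.58480+(-20.877))/1.54919=-15.14453, w=(-2.58480−(-20.877))/1.54919=11.80756
k=3: b·v=1.2×(-3.219)=-3.86280; √(2b)=1.54919; u=(-3.86280+(-28.117))/1.54919=-20.64287, w=(-3.86280−(-28.117))/1.54919=15.65602
k=4: b·v=1.2×1.12=1.34400; √(2b)=1.54919; u=(1.34400+1.789)/1.54919=2.02234, w=(1.34400−1.789)/1.54919=-0.28725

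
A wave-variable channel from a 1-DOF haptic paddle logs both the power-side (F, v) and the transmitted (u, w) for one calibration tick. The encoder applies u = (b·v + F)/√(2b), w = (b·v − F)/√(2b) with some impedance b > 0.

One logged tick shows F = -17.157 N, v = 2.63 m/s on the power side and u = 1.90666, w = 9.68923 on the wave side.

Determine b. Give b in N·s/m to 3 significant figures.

u + w = 11.5959;  u + w = √(2b)·v, so √(2b) = 11.5959/2.63 = 4.4091.
b = (√(2b))²/2 = 19.4400/2 = 9.7200.
(Check via u − w = 2F/√(2b): u − w = -7.7826, 2F/√(2b) = -7.7826.)

b = 9.72 N·s/m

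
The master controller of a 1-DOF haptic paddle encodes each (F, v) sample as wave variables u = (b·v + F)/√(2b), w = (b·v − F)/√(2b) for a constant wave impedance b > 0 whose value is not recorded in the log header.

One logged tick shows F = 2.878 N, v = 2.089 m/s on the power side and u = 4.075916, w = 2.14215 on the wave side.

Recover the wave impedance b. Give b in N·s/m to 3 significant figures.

u + w = 6.218066;  u + w = √(2b)·v, so √(2b) = 6.218066/2.089 = 2.976575.
b = (√(2b))²/2 = 8.860001/2 = 4.430001.
(Check via u − w = 2F/√(2b): u − w = 1.933766, 2F/√(2b) = 1.933766.)

b = 4.43 N·s/m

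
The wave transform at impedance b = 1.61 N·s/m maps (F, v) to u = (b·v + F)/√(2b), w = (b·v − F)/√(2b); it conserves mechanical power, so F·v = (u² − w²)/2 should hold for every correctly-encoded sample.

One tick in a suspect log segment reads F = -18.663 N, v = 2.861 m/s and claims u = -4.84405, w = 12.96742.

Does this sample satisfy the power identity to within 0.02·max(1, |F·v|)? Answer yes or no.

F·v = (-18.663)×2.861 = -53.39484 W.
(u² − w²)/2 = (23.46482 − 168.15398)/2 = -72.34458 W.
|Δ| = 18.94974;  2% of max(1, |F·v|) = 1.06790.

no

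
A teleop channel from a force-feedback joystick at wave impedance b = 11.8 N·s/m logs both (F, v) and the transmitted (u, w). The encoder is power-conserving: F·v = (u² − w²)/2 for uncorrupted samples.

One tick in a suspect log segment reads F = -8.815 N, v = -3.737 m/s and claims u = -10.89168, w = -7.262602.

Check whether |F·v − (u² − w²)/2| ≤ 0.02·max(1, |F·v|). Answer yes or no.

yes

F·v = (-8.815)×(-3.737) = 32.941655 W.
(u² − w²)/2 = (118.628693 − 52.745388)/2 = 32.941653 W.
|Δ| = 0.000002;  2% of max(1, |F·v|) = 0.658833.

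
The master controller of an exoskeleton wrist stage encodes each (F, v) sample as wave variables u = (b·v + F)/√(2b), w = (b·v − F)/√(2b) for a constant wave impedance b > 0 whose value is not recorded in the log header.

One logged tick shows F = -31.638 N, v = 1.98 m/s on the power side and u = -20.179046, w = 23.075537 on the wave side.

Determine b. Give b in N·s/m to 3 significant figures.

u + w = 2.896491;  u + w = √(2b)·v, so √(2b) = 2.896491/1.98 = 1.462874.
b = (√(2b))²/2 = 2.140001/2 = 1.070001.
(Check via u − w = 2F/√(2b): u − w = -43.254583, 2F/√(2b) = -43.254573.)

b = 1.07 N·s/m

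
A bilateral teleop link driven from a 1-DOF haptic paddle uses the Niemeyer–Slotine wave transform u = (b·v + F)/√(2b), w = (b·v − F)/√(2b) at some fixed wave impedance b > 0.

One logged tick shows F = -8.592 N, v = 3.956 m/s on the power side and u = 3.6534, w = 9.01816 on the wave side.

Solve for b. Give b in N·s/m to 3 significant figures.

b = 5.13 N·s/m

u + w = 12.67156;  u + w = √(2b)·v, so √(2b) = 12.67156/3.956 = 3.20312.
b = (√(2b))²/2 = 10.26001/2 = 5.13000.
(Check via u − w = 2F/√(2b): u − w = -5.36476, 2F/√(2b) = -5.36476.)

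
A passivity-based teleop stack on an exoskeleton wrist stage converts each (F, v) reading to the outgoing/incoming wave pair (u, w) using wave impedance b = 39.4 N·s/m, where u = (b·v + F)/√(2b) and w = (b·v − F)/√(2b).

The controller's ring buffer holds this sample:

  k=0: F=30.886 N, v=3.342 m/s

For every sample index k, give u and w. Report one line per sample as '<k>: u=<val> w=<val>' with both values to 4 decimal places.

0: u=18.3127 w=11.3540

k=0: b·v=39.4×3.342=131.6748; √(2b)=8.8769; u=(131.6748+30.886)/8.8769=18.3127, w=(131.6748−30.886)/8.8769=11.3540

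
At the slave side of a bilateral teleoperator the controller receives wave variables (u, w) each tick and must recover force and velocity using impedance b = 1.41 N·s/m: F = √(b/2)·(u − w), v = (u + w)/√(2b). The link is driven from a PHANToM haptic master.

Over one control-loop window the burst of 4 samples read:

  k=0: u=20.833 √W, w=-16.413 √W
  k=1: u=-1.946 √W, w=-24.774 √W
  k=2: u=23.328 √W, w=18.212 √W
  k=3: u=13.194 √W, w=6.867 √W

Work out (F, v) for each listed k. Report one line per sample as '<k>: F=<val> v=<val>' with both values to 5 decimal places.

k=0: u−w=37.24600, u+w=4.42000; √(b/2)=0.83964, √(2b)=1.67929; F=0.83964×37.246=31.27334, v=4.42000/1.67929=2.63207
k=1: u−w=22.82800, u+w=-26.72000; √(b/2)=0.83964, √(2b)=1.67929; F=0.83964×22.828=19.16737, v=-26.72000/1.67929=-15.91153
k=2: u−w=5.11600, u+w=41.54000; √(b/2)=0.83964, √(2b)=1.67929; F=0.83964×5.116=4.29561, v=41.54000/1.67929=24.73671
k=3: u−w=6.32700, u+w=20.06100; √(b/2)=0.83964, √(2b)=1.67929; F=0.83964×6.327=5.31242, v=20.06100/1.67929=11.94615

0: F=31.27334 v=2.63207
1: F=19.16737 v=-15.91153
2: F=4.29561 v=24.73671
3: F=5.31242 v=11.94615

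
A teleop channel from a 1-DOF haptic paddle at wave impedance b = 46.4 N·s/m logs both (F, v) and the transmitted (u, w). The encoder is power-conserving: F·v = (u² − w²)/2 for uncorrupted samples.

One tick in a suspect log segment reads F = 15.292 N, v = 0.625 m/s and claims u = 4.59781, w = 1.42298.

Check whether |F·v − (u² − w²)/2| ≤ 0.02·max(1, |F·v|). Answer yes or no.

yes

F·v = 15.292×0.625 = 9.55750 W.
(u² − w²)/2 = (21.13986 − 2.02487)/2 = 9.55749 W.
|Δ| = 0.00001;  2% of max(1, |F·v|) = 0.19115.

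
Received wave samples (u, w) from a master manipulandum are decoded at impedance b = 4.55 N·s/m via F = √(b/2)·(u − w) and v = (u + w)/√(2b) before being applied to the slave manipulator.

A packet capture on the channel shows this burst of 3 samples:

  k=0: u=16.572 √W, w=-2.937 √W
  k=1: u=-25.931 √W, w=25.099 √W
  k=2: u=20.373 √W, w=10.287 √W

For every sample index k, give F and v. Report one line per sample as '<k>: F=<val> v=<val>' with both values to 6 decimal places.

k=0: u−w=19.509000, u+w=13.635000; √(b/2)=1.508310, √(2b)=3.016621; F=1.508310×19.509=29.425626, v=13.635000/3.016621=4.519958
k=1: u−w=-51.030000, u+w=-0.832000; √(b/2)=1.508310, √(2b)=3.016621; F=1.508310×(-51.03)=-76.969075, v=-0.832000/3.016621=-0.275805
k=2: u−w=10.086000, u+w=30.660000; √(b/2)=1.508310, √(2b)=3.016621; F=1.508310×10.086=15.212818, v=30.660000/3.016621=10.163691

0: F=29.425626 v=4.519958
1: F=-76.969075 v=-0.275805
2: F=15.212818 v=10.163691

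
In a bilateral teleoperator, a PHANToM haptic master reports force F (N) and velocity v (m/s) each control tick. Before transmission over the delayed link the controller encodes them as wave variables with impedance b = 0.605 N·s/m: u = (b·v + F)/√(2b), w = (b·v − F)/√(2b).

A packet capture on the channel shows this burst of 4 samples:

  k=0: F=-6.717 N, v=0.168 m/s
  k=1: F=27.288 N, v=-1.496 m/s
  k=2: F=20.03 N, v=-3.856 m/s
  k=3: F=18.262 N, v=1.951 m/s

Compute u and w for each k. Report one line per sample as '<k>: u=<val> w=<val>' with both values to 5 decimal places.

0: u=-6.01396 w=6.19876
1: u=23.98447 w=-25.63007
2: u=16.08829 w=-20.32989
3: u=17.67487 w=-15.52877

k=0: b·v=0.605×0.168=0.10164; √(2b)=1.10000; u=(0.10164+(-6.717))/1.10000=-6.01396, w=(0.10164−(-6.717))/1.10000=6.19876
k=1: b·v=0.605×(-1.496)=-0.90508; √(2b)=1.10000; u=(-0.90508+27.288)/1.10000=23.98447, w=(-0.90508−27.288)/1.10000=-25.63007
k=2: b·v=0.605×(-3.856)=-2.33288; √(2b)=1.10000; u=(-2.33288+20.03)/1.10000=16.08829, w=(-2.33288−20.03)/1.10000=-20.32989
k=3: b·v=0.605×1.951=1.18036; √(2b)=1.10000; u=(1.18036+18.262)/1.10000=17.67487, w=(1.18036−18.262)/1.10000=-15.52877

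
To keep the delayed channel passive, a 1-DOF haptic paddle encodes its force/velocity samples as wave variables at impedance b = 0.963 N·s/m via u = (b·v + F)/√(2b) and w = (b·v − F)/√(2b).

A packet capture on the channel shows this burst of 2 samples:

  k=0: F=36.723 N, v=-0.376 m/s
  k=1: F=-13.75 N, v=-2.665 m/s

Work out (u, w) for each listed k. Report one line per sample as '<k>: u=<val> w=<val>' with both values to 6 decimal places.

k=0: b·v=0.963×(-0.376)=-0.362088; √(2b)=1.387804; u=(-0.362088+36.723)/1.387804=26.200322, w=(-0.362088−36.723)/1.387804=-26.722136
k=1: b·v=0.963×(-2.665)=-2.566395; √(2b)=1.387804; u=(-2.566395+(-13.75))/1.387804=-11.756988, w=(-2.566395−(-13.75))/1.387804=8.058490

0: u=26.200322 w=-26.722136
1: u=-11.756988 w=8.058490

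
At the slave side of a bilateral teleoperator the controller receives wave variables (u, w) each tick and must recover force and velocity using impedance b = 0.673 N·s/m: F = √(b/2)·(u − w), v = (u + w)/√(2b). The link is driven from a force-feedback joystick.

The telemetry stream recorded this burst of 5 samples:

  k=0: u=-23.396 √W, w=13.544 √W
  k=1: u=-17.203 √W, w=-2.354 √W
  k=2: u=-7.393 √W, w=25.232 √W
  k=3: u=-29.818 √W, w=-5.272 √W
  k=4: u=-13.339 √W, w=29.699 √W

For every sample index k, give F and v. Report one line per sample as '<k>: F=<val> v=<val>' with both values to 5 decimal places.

k=0: u−w=-36.94000, u+w=-9.85200; √(b/2)=0.58009, √(2b)=1.16017; F=0.58009×(-36.94)=-21.42838, v=-9.85200/1.16017=-8.49184
k=1: u−w=-14.84900, u+w=-19.55700; √(b/2)=0.58009, √(2b)=1.16017; F=0.58009×(-14.849)=-8.61370, v=-19.55700/1.16017=-16.85698
k=2: u−w=-32.62500, u+w=17.83900; √(b/2)=0.58009, √(2b)=1.16017; F=0.58009×(-32.625)=-18.92531, v=17.83900/1.16017=15.37616
k=3: u−w=-24.54600, u+w=-35.09000; √(b/2)=0.58009, √(2b)=1.16017; F=0.58009×(-24.546)=-14.23880, v=-35.09000/1.16017=-30.24550
k=4: u−w=-43.03800, u+w=16.36000; √(b/2)=0.58009, √(2b)=1.16017; F=0.58009×(-43.038)=-24.96575, v=16.36000/1.16017=14.10135

0: F=-21.42838 v=-8.49184
1: F=-8.61370 v=-16.85698
2: F=-18.92531 v=15.37616
3: F=-14.23880 v=-30.24550
4: F=-24.96575 v=14.10135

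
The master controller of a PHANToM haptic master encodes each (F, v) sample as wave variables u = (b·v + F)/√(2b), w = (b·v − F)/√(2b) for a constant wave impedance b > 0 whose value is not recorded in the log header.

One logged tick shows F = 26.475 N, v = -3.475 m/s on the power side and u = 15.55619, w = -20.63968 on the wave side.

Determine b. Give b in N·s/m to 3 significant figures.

u + w = -5.0835;  u + w = √(2b)·v, so √(2b) = -5.0835/(-3.475) = 1.4629.
b = (√(2b))²/2 = 2.1400/2 = 1.0700.
(Check via u − w = 2F/√(2b): u − w = 36.1959, 2F/√(2b) = 36.1959.)

b = 1.07 N·s/m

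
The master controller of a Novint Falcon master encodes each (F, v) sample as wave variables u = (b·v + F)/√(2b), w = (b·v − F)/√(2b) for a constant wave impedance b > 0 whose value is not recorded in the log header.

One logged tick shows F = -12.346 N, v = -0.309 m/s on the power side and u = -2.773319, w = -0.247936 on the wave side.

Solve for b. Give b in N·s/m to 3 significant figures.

b = 47.8 N·s/m

u + w = -3.021255;  u + w = √(2b)·v, so √(2b) = -3.021255/(-0.309) = 9.777524.
b = (√(2b))²/2 = 95.599981/2 = 47.799990.
(Check via u − w = 2F/√(2b): u − w = -2.525383, 2F/√(2b) = -2.525384.)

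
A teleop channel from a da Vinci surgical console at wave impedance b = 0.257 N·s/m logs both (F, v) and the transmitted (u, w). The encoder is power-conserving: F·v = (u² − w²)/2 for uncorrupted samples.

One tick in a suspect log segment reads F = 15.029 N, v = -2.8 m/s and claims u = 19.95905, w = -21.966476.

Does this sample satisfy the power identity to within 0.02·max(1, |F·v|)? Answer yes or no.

F·v = 15.029×(-2.8) = -42.081200 W.
(u² − w²)/2 = (398.363677 − 482.526068)/2 = -42.081195 W.
|Δ| = 0.000005;  2% of max(1, |F·v|) = 0.841624.

yes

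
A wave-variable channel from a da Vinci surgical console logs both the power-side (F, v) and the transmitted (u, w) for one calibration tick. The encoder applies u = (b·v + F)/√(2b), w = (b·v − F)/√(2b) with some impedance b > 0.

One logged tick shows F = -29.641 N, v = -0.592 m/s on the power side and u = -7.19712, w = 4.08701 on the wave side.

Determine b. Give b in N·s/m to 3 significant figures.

b = 13.8 N·s/m

u + w = -3.1101;  u + w = √(2b)·v, so √(2b) = -3.1101/(-0.592) = 5.2536.
b = (√(2b))²/2 = 27.5999/2 = 13.8000.
(Check via u − w = 2F/√(2b): u − w = -11.2841, 2F/√(2b) = -11.2841.)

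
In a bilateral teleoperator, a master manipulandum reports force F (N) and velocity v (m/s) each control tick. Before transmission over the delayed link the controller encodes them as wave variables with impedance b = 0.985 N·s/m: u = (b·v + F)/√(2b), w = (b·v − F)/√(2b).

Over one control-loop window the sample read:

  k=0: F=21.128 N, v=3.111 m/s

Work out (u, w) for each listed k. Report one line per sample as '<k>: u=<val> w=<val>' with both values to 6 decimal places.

k=0: b·v=0.985×3.111=3.064335; √(2b)=1.403567; u=(3.064335+21.128)/1.403567=17.236325, w=(3.064335−21.128)/1.403567=-12.869828

0: u=17.236325 w=-12.869828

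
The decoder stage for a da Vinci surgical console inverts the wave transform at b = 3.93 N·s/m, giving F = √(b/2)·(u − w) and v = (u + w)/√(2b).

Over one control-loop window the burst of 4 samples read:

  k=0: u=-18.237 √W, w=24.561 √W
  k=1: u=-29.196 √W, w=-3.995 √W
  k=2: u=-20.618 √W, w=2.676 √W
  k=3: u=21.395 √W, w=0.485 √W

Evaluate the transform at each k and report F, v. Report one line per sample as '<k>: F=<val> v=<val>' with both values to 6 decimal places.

0: F=-59.993576 v=2.255696
1: F=-35.326373 v=-11.838838
2: F=-32.653170 v=-6.399699
3: F=29.311316 v=7.804338

k=0: u−w=-42.798000, u+w=6.324000; √(b/2)=1.401785, √(2b)=2.803569; F=1.401785×(-42.798)=-59.993576, v=6.324000/2.803569=2.255696
k=1: u−w=-25.201000, u+w=-33.191000; √(b/2)=1.401785, √(2b)=2.803569; F=1.401785×(-25.201)=-35.326373, v=-33.191000/2.803569=-11.838838
k=2: u−w=-23.294000, u+w=-17.942000; √(b/2)=1.401785, √(2b)=2.803569; F=1.401785×(-23.294)=-32.653170, v=-17.942000/2.803569=-6.399699
k=3: u−w=20.910000, u+w=21.880000; √(b/2)=1.401785, √(2b)=2.803569; F=1.401785×20.91=29.311316, v=21.880000/2.803569=7.804338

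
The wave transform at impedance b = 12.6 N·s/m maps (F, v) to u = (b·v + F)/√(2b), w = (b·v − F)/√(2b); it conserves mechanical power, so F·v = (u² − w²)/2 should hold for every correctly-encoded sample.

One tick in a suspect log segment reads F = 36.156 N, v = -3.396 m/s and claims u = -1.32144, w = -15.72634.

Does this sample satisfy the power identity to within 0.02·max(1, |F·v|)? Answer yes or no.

F·v = 36.156×(-3.396) = -122.78578 W.
(u² − w²)/2 = (1.74620 − 247.31777)/2 = -122.78578 W.
|Δ| = 0.00001;  2% of max(1, |F·v|) = 2.45572.

yes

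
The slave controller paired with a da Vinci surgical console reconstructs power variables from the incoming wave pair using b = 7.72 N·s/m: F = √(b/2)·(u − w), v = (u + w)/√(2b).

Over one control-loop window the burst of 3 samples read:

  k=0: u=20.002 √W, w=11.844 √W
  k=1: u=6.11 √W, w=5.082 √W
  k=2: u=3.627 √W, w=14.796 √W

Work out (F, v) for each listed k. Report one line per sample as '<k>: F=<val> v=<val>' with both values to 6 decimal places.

0: F=16.027927 v=8.104594
1: F=2.019700 v=2.848289
2: F=-21.943603 v=4.688530

k=0: u−w=8.158000, u+w=31.846000; √(b/2)=1.964688, √(2b)=3.929377; F=1.964688×8.158=16.027927, v=31.846000/3.929377=8.104594
k=1: u−w=1.028000, u+w=11.192000; √(b/2)=1.964688, √(2b)=3.929377; F=1.964688×1.028=2.019700, v=11.192000/3.929377=2.848289
k=2: u−w=-11.169000, u+w=18.423000; √(b/2)=1.964688, √(2b)=3.929377; F=1.964688×(-11.169)=-21.943603, v=18.423000/3.929377=4.688530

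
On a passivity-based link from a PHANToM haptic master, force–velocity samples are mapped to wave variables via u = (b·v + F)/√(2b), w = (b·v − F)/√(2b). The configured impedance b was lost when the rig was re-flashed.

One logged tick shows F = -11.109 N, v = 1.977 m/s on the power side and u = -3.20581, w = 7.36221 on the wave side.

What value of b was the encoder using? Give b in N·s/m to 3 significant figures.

u + w = 4.15640;  u + w = √(2b)·v, so √(2b) = 4.15640/1.977 = 2.10238.
b = (√(2b))²/2 = 4.41999/2 = 2.21000.
(Check via u − w = 2F/√(2b): u − w = -10.56802, 2F/√(2b) = -10.56804.)

b = 2.21 N·s/m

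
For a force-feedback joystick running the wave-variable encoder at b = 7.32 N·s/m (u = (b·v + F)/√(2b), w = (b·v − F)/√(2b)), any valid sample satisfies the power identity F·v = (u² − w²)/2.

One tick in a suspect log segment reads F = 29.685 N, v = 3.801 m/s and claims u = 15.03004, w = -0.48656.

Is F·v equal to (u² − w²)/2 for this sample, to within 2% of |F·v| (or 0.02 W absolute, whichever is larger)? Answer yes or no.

yes

F·v = 29.685×3.801 = 112.8327 W.
(u² − w²)/2 = (225.9021 − 0.2367)/2 = 112.8327 W.
|Δ| = 0.0000;  2% of max(1, |F·v|) = 2.2567.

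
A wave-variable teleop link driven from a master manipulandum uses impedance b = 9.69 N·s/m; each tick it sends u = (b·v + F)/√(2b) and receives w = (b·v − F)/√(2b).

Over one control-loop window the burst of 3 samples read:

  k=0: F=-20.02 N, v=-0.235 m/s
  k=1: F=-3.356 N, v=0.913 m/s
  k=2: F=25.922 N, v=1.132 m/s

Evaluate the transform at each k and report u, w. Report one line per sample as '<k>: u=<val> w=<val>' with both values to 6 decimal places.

0: u=-5.064919 w=4.030385
1: u=1.247304 w=2.771971
2: u=8.380009 w=-3.396637

k=0: b·v=9.69×(-0.235)=-2.277150; √(2b)=4.402272; u=(-2.277150+(-20.02))/4.402272=-5.064919, w=(-2.277150−(-20.02))/4.402272=4.030385
k=1: b·v=9.69×0.913=8.846970; √(2b)=4.402272; u=(8.846970+(-3.356))/4.402272=1.247304, w=(8.846970−(-3.356))/4.402272=2.771971
k=2: b·v=9.69×1.132=10.969080; √(2b)=4.402272; u=(10.969080+25.922)/4.402272=8.380009, w=(10.969080−25.922)/4.402272=-3.396637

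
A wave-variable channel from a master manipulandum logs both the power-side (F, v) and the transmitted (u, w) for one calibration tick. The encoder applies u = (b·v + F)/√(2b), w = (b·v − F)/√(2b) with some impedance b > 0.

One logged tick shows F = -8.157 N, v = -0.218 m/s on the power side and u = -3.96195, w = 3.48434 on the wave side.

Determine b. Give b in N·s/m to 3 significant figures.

u + w = -0.4776;  u + w = √(2b)·v, so √(2b) = -0.4776/(-0.218) = 2.1909.
b = (√(2b))²/2 = 4.7999/2 = 2.4000.
(Check via u − w = 2F/√(2b): u − w = -7.4463, 2F/√(2b) = -7.4464.)

b = 2.4 N·s/m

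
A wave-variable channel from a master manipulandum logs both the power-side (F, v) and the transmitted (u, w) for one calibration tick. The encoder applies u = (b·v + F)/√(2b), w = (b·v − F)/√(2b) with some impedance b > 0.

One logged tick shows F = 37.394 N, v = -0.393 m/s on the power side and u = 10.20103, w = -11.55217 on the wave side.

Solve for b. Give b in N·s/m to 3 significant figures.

u + w = -1.3511;  u + w = √(2b)·v, so √(2b) = -1.3511/(-0.393) = 3.4380.
b = (√(2b))²/2 = 11.8199/2 = 5.9100.
(Check via u − w = 2F/√(2b): u − w = 21.7532, 2F/√(2b) = 21.7532.)

b = 5.91 N·s/m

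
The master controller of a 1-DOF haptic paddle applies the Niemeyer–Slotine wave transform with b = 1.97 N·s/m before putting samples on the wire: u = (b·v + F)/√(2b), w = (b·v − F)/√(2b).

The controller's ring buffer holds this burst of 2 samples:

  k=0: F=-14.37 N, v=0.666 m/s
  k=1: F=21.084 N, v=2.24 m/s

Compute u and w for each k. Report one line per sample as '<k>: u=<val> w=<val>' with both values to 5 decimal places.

k=0: b·v=1.97×0.666=1.31202; √(2b)=1.98494; u=(1.31202+(-14.37))/1.98494=-6.57852, w=(1.31202−(-14.37))/1.98494=7.90049
k=1: b·v=1.97×2.24=4.41280; √(2b)=1.98494; u=(4.41280+21.084)/1.98494=12.84510, w=(4.41280−21.084)/1.98494=-8.39883

0: u=-6.57852 w=7.90049
1: u=12.84510 w=-8.39883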